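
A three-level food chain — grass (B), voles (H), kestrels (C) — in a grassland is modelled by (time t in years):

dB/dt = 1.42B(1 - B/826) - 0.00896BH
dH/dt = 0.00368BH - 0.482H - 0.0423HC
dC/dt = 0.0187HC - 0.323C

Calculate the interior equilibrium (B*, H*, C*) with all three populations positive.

B* ≈ 736, H* ≈ 17.3, C* ≈ 52.6

From dC/dt = 0: 0.0187H* = 0.323, so H* = 17.3.
From dB/dt = 0: 1.42(1 - B*/826) = 0.00896·17.3, giving B* = 826·(1 - 0.109) = 736.
From dH/dt = 0: 0.00368·736 - 0.482 = 0.0423C*, so C* = 2.23/0.0423 = 52.6.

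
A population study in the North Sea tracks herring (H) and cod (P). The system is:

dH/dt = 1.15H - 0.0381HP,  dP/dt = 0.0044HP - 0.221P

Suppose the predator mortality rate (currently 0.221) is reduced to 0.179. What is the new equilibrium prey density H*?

H* ≈ 40.7

At the interior fixed point, setting dP/dt = 0 with P > 0 fixes H* = (predator death rate)/(HP coefficient) — independent of the other coefficients.
With the change, H* = 0.179/0.0044 = 40.7; it falls from 50.2.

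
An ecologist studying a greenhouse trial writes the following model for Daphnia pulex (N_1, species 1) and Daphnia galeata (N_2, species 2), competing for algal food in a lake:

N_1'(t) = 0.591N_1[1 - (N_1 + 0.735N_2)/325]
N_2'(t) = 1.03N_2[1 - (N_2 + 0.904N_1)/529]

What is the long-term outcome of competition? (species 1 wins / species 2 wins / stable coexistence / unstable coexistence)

species 2 excludes species 1

Compare the nullcline intercepts: K1/α12 = 325/0.735 = 442 < K2 = 529; K2/α21 = 529/0.904 = 585 > K1 = 325.
Since the inequalities point opposite ways, species 2 can invade but species 1 cannot.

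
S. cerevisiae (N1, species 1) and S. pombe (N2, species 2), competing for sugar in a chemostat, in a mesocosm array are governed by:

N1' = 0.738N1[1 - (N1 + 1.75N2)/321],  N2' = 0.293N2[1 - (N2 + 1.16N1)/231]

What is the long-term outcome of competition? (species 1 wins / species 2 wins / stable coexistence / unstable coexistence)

Compare the nullcline intercepts: K1/α12 = 321/1.75 = 183 < K2 = 231; K2/α21 = 231/1.16 = 199 < K1 = 321.
Since both are reversed, neither can invade when rare; the interior point is a saddle.

unstable coexistence (outcome depends on initial conditions)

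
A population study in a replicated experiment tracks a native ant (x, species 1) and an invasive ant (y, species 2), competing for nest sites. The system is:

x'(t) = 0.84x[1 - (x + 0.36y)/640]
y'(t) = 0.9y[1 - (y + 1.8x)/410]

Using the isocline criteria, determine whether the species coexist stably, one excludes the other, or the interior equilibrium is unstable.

Compare the nullcline intercepts: K1/α12 = 640/0.36 = 1780 > K2 = 410; K2/α21 = 410/1.8 = 228 < K1 = 640.
Since the inequalities point opposite ways, species 1 can invade but species 2 cannot.

species 1 excludes species 2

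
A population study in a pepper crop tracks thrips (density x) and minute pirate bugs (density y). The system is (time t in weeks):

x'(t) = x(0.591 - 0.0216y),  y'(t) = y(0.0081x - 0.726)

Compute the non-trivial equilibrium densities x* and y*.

Set dy/dt = 0 with y > 0: 0.0081x - 0.726 = 0, so x* = 0.726/0.0081 = 89.6.
Set dx/dt = 0 with x > 0: 0.591 - 0.0216y = 0, so y* = 0.591/0.0216 = 27.4.

x* ≈ 89.6, y* ≈ 27.4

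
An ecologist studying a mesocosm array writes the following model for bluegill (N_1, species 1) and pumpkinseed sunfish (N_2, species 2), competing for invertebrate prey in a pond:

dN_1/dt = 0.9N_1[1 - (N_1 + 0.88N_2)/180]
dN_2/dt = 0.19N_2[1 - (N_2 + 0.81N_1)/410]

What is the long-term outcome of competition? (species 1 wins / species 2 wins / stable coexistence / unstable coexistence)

species 2 excludes species 1

Compare the nullcline intercepts: K1/α12 = 180/0.88 = 205 < K2 = 410; K2/α21 = 410/0.81 = 506 > K1 = 180.
Since the inequalities point opposite ways, species 2 can invade but species 1 cannot.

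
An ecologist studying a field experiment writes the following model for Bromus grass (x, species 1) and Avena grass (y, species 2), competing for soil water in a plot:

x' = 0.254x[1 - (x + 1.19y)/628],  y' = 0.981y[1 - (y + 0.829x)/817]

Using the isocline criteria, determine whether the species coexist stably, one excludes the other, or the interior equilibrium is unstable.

species 2 excludes species 1

Compare the nullcline intercepts: K1/α12 = 628/1.19 = 528 < K2 = 817; K2/α21 = 817/0.829 = 986 > K1 = 628.
Since the inequalities point opposite ways, species 2 can invade but species 1 cannot.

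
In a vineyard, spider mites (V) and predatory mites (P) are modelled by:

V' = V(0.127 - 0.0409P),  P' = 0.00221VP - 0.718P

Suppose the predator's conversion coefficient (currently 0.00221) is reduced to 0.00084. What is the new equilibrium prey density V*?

At the interior fixed point, setting dP/dt = 0 with P > 0 fixes V* = (predator death rate)/(VP coefficient) — independent of the other coefficients.
With the change, V* = 0.718/0.00084 = 855; it rises from 325.

V* ≈ 855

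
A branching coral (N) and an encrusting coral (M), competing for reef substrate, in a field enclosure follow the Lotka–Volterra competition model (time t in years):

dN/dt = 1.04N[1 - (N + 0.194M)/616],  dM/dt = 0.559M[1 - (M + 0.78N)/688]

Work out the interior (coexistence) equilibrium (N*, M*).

N* ≈ 569, M* ≈ 245

Setting both brackets to zero gives the nullclines N + 0.194M = 616 and 0.78N + M = 688.
Substituting M = 688 - 0.78N into the first: N(1 - 0.194·0.78) = 616 - 0.194·688.
So N* = 483/0.849 = 569, and then M* = 688 - 0.78·569 = 245.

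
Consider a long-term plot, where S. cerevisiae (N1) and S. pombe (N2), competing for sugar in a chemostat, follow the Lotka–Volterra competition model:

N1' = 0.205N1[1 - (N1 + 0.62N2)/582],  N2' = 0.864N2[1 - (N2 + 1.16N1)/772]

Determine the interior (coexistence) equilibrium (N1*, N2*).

Setting both brackets to zero gives the nullclines N1 + 0.62N2 = 582 and 1.16N1 + N2 = 772.
Substituting N2 = 772 - 1.16N1 into the first: N1(1 - 0.62·1.16) = 582 - 0.62·772.
So N1* = 103/0.281 = 368, and then N2* = 772 - 1.16·368 = 345.

N1* ≈ 368, N2* ≈ 345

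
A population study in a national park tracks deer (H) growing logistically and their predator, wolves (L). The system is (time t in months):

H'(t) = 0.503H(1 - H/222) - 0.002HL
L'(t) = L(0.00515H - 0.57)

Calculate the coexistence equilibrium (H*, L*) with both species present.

From dL/dt = 0 with L > 0: 0.00515H* = 0.57, so H* = 111.
Substitute into dH/dt = 0: 0.503(1 - 111/222) = 0.002L*.
The bracket is 0.501, giving L* = 0.252/0.002 = 126.

H* ≈ 111, L* ≈ 126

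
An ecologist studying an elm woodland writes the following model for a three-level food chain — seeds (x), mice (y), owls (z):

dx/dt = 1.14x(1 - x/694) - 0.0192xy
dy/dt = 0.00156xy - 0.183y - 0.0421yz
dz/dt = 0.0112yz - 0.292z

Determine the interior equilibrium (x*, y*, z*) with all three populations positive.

From dz/dt = 0: 0.0112y* = 0.292, so y* = 26.1.
From dx/dt = 0: 1.14(1 - x*/694) = 0.0192·26.1, giving x* = 694·(1 - 0.439) = 389.
From dy/dt = 0: 0.00156·389 - 0.183 = 0.0421z*, so z* = 0.424/0.0421 = 10.1.

x* ≈ 389, y* ≈ 26.1, z* ≈ 10.1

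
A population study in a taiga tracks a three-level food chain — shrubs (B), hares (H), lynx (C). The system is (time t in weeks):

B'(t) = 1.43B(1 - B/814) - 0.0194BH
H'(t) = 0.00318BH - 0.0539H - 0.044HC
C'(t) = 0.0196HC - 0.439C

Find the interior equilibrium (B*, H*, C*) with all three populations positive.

B* ≈ 567, H* ≈ 22.4, C* ≈ 39.7

From dC/dt = 0: 0.0196H* = 0.439, so H* = 22.4.
From dB/dt = 0: 1.43(1 - B*/814) = 0.0194·22.4, giving B* = 814·(1 - 0.304) = 567.
From dH/dt = 0: 0.00318·567 - 0.0539 = 0.044C*, so C* = 1.75/0.044 = 39.7.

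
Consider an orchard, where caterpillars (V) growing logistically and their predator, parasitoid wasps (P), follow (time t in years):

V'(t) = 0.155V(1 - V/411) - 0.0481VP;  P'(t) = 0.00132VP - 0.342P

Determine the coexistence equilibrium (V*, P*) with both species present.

V* ≈ 259, P* ≈ 1.19

From dP/dt = 0 with P > 0: 0.00132V* = 0.342, so V* = 259.
Substitute into dV/dt = 0: 0.155(1 - 259/411) = 0.0481P*.
The bracket is 0.37, giving P* = 0.0573/0.0481 = 1.19.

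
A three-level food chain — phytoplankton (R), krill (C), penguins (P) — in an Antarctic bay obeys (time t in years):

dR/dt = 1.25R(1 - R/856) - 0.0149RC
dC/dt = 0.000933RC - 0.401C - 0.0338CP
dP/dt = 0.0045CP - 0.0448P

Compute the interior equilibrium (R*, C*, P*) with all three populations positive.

From dP/dt = 0: 0.0045C* = 0.0448, so C* = 9.96.
From dR/dt = 0: 1.25(1 - R*/856) = 0.0149·9.96, giving R* = 856·(1 - 0.119) = 754.
From dC/dt = 0: 0.000933·754 - 0.401 = 0.0338P*, so P* = 0.303/0.0338 = 8.96.

R* ≈ 754, C* ≈ 9.96, P* ≈ 8.96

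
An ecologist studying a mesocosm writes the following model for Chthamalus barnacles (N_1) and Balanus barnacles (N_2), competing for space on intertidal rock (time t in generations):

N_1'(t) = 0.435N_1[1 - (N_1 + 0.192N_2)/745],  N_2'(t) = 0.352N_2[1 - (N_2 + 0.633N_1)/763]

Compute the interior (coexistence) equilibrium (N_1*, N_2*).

Setting both brackets to zero gives the nullclines N_1 + 0.192N_2 = 745 and 0.633N_1 + N_2 = 763.
Substituting N_2 = 763 - 0.633N_1 into the first: N_1(1 - 0.192·0.633) = 745 - 0.192·763.
So N_1* = 599/0.878 = 681, and then N_2* = 763 - 0.633·681 = 332.

N_1* ≈ 681, N_2* ≈ 332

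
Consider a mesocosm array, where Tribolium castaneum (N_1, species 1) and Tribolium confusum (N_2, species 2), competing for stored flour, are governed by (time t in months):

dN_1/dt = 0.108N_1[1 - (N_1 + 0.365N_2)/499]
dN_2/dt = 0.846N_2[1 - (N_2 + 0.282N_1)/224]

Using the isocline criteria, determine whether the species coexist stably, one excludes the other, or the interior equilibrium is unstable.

Compare the nullcline intercepts: K1/α12 = 499/0.365 = 1370 > K2 = 224; K2/α21 = 224/0.282 = 794 > K1 = 499.
Since both inequalities hold, each species can invade when rare, so the interior equilibrium is stable.

stable coexistence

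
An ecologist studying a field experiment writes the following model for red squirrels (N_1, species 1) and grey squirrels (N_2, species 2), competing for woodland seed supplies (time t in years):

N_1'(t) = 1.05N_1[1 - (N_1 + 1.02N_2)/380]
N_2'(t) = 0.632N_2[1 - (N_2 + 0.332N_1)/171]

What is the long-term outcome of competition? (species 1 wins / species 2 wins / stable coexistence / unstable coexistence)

stable coexistence

Compare the nullcline intercepts: K1/α12 = 380/1.02 = 373 > K2 = 171; K2/α21 = 171/0.332 = 515 > K1 = 380.
Since both inequalities hold, each species can invade when rare, so the interior equilibrium is stable.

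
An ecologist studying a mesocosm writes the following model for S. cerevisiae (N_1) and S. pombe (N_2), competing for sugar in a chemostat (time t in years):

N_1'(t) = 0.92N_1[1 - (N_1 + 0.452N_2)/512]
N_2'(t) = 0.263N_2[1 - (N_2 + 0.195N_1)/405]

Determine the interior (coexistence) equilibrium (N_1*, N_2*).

N_1* ≈ 361, N_2* ≈ 335

Setting both brackets to zero gives the nullclines N_1 + 0.452N_2 = 512 and 0.195N_1 + N_2 = 405.
Substituting N_2 = 405 - 0.195N_1 into the first: N_1(1 - 0.452·0.195) = 512 - 0.452·405.
So N_1* = 329/0.912 = 361, and then N_2* = 405 - 0.195·361 = 335.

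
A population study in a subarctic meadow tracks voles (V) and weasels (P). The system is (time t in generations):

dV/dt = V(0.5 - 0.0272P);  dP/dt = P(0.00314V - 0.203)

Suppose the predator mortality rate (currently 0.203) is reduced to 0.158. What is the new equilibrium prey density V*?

V* ≈ 50.3

At the interior fixed point, setting dP/dt = 0 with P > 0 fixes V* = (predator death rate)/(VP coefficient) — independent of the other coefficients.
With the change, V* = 0.158/0.00314 = 50.3; it falls from 64.6.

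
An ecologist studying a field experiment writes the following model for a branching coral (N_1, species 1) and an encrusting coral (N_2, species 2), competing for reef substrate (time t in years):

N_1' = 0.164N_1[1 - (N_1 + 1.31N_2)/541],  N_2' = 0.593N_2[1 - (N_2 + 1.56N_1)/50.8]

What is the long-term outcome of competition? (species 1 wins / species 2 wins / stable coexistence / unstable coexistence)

Compare the nullcline intercepts: K1/α12 = 541/1.31 = 413 > K2 = 50.8; K2/α21 = 50.8/1.56 = 32.6 < K1 = 541.
Since the inequalities point opposite ways, species 1 can invade but species 2 cannot.

species 1 excludes species 2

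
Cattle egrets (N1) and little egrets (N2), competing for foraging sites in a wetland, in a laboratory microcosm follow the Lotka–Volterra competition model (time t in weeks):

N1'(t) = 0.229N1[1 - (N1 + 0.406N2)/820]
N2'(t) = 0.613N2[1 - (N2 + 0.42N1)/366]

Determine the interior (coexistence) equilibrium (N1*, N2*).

N1* ≈ 809, N2* ≈ 26

Setting both brackets to zero gives the nullclines N1 + 0.406N2 = 820 and 0.42N1 + N2 = 366.
Substituting N2 = 366 - 0.42N1 into the first: N1(1 - 0.406·0.42) = 820 - 0.406·366.
So N1* = 671/0.829 = 809, and then N2* = 366 - 0.42·809 = 26.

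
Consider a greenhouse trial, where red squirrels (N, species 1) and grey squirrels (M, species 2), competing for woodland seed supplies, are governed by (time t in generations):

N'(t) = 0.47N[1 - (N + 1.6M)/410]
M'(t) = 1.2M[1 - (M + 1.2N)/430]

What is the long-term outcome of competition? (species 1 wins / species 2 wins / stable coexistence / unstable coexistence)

Compare the nullcline intercepts: K1/α12 = 410/1.6 = 256 < K2 = 430; K2/α21 = 430/1.2 = 358 < K1 = 410.
Since both are reversed, neither can invade when rare; the interior point is a saddle.

unstable coexistence (outcome depends on initial conditions)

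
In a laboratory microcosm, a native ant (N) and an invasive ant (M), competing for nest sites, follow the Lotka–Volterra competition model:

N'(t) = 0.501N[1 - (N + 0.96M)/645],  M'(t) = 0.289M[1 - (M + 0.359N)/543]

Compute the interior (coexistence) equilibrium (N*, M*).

N* ≈ 189, M* ≈ 475

Setting both brackets to zero gives the nullclines N + 0.96M = 645 and 0.359N + M = 543.
Substituting M = 543 - 0.359N into the first: N(1 - 0.96·0.359) = 645 - 0.96·543.
So N* = 124/0.655 = 189, and then M* = 543 - 0.359·189 = 475.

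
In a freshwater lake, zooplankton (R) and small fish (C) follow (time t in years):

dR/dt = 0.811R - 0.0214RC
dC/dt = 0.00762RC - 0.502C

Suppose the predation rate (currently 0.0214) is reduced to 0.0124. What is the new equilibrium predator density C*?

C* ≈ 65.4

At the interior fixed point, setting dR/dt = 0 with R > 0 fixes C* = (prey growth rate)/(RC coefficient) — independent of the other coefficients.
With the change, C* = 0.811/0.0124 = 65.4; it rises from 37.9.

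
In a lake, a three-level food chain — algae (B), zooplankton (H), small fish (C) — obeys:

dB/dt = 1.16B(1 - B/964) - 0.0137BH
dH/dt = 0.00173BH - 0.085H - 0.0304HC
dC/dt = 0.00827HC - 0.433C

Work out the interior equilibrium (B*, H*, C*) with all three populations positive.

B* ≈ 368, H* ≈ 52.4, C* ≈ 18.1

From dC/dt = 0: 0.00827H* = 0.433, so H* = 52.4.
From dB/dt = 0: 1.16(1 - B*/964) = 0.0137·52.4, giving B* = 964·(1 - 0.618) = 368.
From dH/dt = 0: 0.00173·368 - 0.085 = 0.0304C*, so C* = 0.551/0.0304 = 18.1.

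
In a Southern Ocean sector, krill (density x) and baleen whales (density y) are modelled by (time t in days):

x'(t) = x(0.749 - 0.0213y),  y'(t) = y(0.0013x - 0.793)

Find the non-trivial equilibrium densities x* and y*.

x* ≈ 610, y* ≈ 35.2

Set dy/dt = 0 with y > 0: 0.0013x - 0.793 = 0, so x* = 0.793/0.0013 = 610.
Set dx/dt = 0 with x > 0: 0.749 - 0.0213y = 0, so y* = 0.749/0.0213 = 35.2.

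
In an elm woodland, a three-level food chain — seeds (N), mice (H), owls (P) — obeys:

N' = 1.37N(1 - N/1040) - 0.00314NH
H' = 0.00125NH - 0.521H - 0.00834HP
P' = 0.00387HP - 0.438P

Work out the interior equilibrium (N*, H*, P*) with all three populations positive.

From dP/dt = 0: 0.00387H* = 0.438, so H* = 113.
From dN/dt = 0: 1.37(1 - N*/1040) = 0.00314·113, giving N* = 1040·(1 - 0.259) = 770.
From dH/dt = 0: 0.00125·770 - 0.521 = 0.00834P*, so P* = 0.442/0.00834 = 53.

N* ≈ 770, H* ≈ 113, P* ≈ 53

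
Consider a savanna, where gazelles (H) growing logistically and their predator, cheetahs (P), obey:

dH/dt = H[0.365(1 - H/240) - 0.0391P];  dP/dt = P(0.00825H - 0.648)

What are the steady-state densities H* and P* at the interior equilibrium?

H* ≈ 78.5, P* ≈ 6.28

From dP/dt = 0 with P > 0: 0.00825H* = 0.648, so H* = 78.5.
Substitute into dH/dt = 0: 0.365(1 - 78.5/240) = 0.0391P*.
The bracket is 0.673, giving P* = 0.246/0.0391 = 6.28.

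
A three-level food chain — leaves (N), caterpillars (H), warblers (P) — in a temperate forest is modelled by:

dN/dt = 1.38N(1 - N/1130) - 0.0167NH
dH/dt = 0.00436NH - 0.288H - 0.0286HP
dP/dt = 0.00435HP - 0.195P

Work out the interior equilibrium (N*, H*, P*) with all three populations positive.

From dP/dt = 0: 0.00435H* = 0.195, so H* = 44.8.
From dN/dt = 0: 1.38(1 - N*/1130) = 0.0167·44.8, giving N* = 1130·(1 - 0.542) = 517.
From dH/dt = 0: 0.00436·517 - 0.288 = 0.0286P*, so P* = 1.97/0.0286 = 68.7.

N* ≈ 517, H* ≈ 44.8, P* ≈ 68.7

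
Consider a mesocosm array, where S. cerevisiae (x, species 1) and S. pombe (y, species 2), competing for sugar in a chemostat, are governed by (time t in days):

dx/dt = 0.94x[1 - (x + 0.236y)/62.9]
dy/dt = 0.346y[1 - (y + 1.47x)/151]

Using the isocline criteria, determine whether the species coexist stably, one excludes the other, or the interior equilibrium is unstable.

Compare the nullcline intercepts: K1/α12 = 62.9/0.236 = 267 > K2 = 151; K2/α21 = 151/1.47 = 103 > K1 = 62.9.
Since both inequalities hold, each species can invade when rare, so the interior equilibrium is stable.

stable coexistence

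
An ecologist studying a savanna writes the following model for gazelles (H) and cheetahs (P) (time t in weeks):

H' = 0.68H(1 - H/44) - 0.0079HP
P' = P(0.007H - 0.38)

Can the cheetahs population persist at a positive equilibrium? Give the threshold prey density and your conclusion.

Threshold H = 54.3; K < 54.3, so no, the predator goes extinct.

The predator equation gives dP/dt > 0 only when H > 0.38/0.007 = 54.3.
Without the predator, H → K = 44. Since 44 < 54.3, the predator cannot invade.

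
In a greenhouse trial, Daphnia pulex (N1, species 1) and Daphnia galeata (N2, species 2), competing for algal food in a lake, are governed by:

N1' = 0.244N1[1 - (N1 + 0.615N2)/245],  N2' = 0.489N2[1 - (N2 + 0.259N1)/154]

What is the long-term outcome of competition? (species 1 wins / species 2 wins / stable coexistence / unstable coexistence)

Compare the nullcline intercepts: K1/α12 = 245/0.615 = 398 > K2 = 154; K2/α21 = 154/0.259 = 595 > K1 = 245.
Since both inequalities hold, each species can invade when rare, so the interior equilibrium is stable.

stable coexistence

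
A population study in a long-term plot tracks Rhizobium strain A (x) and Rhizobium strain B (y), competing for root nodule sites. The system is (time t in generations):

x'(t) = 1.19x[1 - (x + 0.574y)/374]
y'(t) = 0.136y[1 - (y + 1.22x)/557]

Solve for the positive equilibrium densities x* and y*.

Setting both brackets to zero gives the nullclines x + 0.574y = 374 and 1.22x + y = 557.
Substituting y = 557 - 1.22x into the first: x(1 - 0.574·1.22) = 374 - 0.574·557.
So x* = 54.3/0.3 = 181, and then y* = 557 - 1.22·181 = 336.

x* ≈ 181, y* ≈ 336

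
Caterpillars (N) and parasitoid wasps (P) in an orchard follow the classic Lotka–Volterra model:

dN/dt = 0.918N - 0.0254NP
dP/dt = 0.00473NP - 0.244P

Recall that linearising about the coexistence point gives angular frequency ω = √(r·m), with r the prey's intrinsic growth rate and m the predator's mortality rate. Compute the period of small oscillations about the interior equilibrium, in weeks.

Here r = 0.918 and m = 0.244, so r·m = 0.224.
ω = √0.224 = 0.473 per week, hence T = 2π/ω ≈ 13.3 weeks.

T ≈ 13.3 weeks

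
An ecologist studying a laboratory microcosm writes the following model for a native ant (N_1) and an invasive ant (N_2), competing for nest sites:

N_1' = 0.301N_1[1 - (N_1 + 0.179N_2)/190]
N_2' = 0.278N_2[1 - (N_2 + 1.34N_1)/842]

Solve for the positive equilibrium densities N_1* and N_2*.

Setting both brackets to zero gives the nullclines N_1 + 0.179N_2 = 190 and 1.34N_1 + N_2 = 842.
Substituting N_2 = 842 - 1.34N_1 into the first: N_1(1 - 0.179·1.34) = 190 - 0.179·842.
So N_1* = 39.3/0.76 = 51.7, and then N_2* = 842 - 1.34·51.7 = 773.

N_1* ≈ 51.7, N_2* ≈ 773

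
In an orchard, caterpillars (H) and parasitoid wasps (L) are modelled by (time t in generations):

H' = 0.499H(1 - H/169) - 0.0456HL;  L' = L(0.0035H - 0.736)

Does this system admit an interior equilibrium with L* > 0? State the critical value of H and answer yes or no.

The predator equation gives dL/dt > 0 only when H > 0.736/0.0035 = 210.
Without the predator, H → K = 169. Since 169 < 210, the predator cannot invade.

Threshold H = 210; K < 210, so no, the predator goes extinct.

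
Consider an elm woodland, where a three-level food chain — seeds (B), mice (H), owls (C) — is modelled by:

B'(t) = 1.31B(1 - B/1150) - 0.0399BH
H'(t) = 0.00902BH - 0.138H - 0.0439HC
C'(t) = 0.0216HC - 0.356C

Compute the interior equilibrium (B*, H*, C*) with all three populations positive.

From dC/dt = 0: 0.0216H* = 0.356, so H* = 16.5.
From dB/dt = 0: 1.31(1 - B*/1150) = 0.0399·16.5, giving B* = 1150·(1 - 0.502) = 573.
From dH/dt = 0: 0.00902·573 - 0.138 = 0.0439C*, so C* = 5.03/0.0439 = 115.

B* ≈ 573, H* ≈ 16.5, C* ≈ 115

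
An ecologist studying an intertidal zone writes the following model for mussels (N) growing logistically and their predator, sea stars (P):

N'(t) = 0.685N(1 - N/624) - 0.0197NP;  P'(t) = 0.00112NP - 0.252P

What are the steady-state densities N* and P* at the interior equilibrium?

From dP/dt = 0 with P > 0: 0.00112N* = 0.252, so N* = 225.
Substitute into dN/dt = 0: 0.685(1 - 225/624) = 0.0197P*.
The bracket is 0.639, giving P* = 0.438/0.0197 = 22.2.

N* ≈ 225, P* ≈ 22.2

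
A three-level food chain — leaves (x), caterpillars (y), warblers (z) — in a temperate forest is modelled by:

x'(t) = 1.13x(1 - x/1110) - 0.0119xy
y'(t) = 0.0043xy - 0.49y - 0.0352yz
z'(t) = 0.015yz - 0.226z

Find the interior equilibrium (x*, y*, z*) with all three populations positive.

x* ≈ 934, y* ≈ 15.1, z* ≈ 100

From dz/dt = 0: 0.015y* = 0.226, so y* = 15.1.
From dx/dt = 0: 1.13(1 - x*/1110) = 0.0119·15.1, giving x* = 1110·(1 - 0.159) = 934.
From dy/dt = 0: 0.0043·934 - 0.49 = 0.0352z*, so z* = 3.53/0.0352 = 100.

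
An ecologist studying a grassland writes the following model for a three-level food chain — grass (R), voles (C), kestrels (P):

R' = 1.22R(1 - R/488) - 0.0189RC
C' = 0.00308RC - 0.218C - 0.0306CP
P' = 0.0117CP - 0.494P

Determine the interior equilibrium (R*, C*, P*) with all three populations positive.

R* ≈ 169, C* ≈ 42.2, P* ≈ 9.87

From dP/dt = 0: 0.0117C* = 0.494, so C* = 42.2.
From dR/dt = 0: 1.22(1 - R*/488) = 0.0189·42.2, giving R* = 488·(1 - 0.654) = 169.
From dC/dt = 0: 0.00308·169 - 0.218 = 0.0306P*, so P* = 0.302/0.0306 = 9.87.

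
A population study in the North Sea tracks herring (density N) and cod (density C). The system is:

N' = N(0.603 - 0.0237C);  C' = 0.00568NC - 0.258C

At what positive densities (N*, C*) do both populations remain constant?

Set dC/dt = 0 with C > 0: 0.00568N - 0.258 = 0, so N* = 0.258/0.00568 = 45.4.
Set dN/dt = 0 with N > 0: 0.603 - 0.0237C = 0, so C* = 0.603/0.0237 = 25.4.

N* ≈ 45.4, C* ≈ 25.4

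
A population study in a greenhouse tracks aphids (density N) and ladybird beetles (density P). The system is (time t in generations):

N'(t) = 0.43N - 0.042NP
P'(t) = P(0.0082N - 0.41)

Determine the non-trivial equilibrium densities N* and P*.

Set dP/dt = 0 with P > 0: 0.0082N - 0.41 = 0, so N* = 0.41/0.0082 = 50.
Set dN/dt = 0 with N > 0: 0.43 - 0.042P = 0, so P* = 0.43/0.042 = 10.2.

N* ≈ 50, P* ≈ 10.2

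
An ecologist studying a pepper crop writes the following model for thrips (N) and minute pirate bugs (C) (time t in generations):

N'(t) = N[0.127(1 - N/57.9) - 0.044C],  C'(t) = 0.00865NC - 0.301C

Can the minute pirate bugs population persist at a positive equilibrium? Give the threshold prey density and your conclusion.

The predator equation gives dC/dt > 0 only when N > 0.301/0.00865 = 34.8.
Without the predator, N → K = 57.9. Since 57.9 > 34.8, the predator can invade and persist.

Threshold N = 34.8; K > 34.8, so yes, the predator persists.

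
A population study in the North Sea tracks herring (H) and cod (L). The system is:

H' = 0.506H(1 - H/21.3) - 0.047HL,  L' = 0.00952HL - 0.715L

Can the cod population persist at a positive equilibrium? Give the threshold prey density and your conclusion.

Threshold H = 75.1; K < 75.1, so no, the predator goes extinct.

The predator equation gives dL/dt > 0 only when H > 0.715/0.00952 = 75.1.
Without the predator, H → K = 21.3. Since 21.3 < 75.1, the predator cannot invade.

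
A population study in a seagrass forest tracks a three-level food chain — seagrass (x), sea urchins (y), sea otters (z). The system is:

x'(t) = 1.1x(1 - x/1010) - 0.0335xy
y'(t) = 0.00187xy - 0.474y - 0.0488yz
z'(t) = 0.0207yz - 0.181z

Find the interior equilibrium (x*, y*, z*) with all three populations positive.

x* ≈ 741, y* ≈ 8.74, z* ≈ 18.7

From dz/dt = 0: 0.0207y* = 0.181, so y* = 8.74.
From dx/dt = 0: 1.1(1 - x*/1010) = 0.0335·8.74, giving x* = 1010·(1 - 0.266) = 741.
From dy/dt = 0: 0.00187·741 - 0.474 = 0.0488z*, so z* = 0.912/0.0488 = 18.7.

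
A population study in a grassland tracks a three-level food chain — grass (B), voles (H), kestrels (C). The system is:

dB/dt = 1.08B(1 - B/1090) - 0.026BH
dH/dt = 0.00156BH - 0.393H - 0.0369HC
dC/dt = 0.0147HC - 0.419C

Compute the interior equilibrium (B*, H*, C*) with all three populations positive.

B* ≈ 342, H* ≈ 28.5, C* ≈ 3.81

From dC/dt = 0: 0.0147H* = 0.419, so H* = 28.5.
From dB/dt = 0: 1.08(1 - B*/1090) = 0.026·28.5, giving B* = 1090·(1 - 0.686) = 342.
From dH/dt = 0: 0.00156·342 - 0.393 = 0.0369C*, so C* = 0.141/0.0369 = 3.81.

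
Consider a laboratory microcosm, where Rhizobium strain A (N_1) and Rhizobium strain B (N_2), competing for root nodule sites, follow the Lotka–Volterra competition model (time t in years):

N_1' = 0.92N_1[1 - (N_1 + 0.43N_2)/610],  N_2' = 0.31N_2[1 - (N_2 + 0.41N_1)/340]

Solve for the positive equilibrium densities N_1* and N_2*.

Setting both brackets to zero gives the nullclines N_1 + 0.43N_2 = 610 and 0.41N_1 + N_2 = 340.
Substituting N_2 = 340 - 0.41N_1 into the first: N_1(1 - 0.43·0.41) = 610 - 0.43·340.
So N_1* = 464/0.824 = 563, and then N_2* = 340 - 0.41·563 = 109.

N_1* ≈ 563, N_2* ≈ 109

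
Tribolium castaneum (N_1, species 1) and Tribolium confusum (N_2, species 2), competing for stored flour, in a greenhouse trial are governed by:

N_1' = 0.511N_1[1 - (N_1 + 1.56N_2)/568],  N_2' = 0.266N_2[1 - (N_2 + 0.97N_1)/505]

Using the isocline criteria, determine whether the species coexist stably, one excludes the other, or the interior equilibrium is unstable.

unstable coexistence (outcome depends on initial conditions)

Compare the nullcline intercepts: K1/α12 = 568/1.56 = 364 < K2 = 505; K2/α21 = 505/0.97 = 521 < K1 = 568.
Since both are reversed, neither can invade when rare; the interior point is a saddle.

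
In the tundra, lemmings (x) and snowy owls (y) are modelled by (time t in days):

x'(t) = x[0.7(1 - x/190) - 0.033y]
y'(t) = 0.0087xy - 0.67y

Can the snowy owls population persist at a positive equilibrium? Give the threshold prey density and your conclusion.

Threshold x = 77; K > 77, so yes, the predator persists.

The predator equation gives dy/dt > 0 only when x > 0.67/0.0087 = 77.
Without the predator, x → K = 190. Since 190 > 77, the predator can invade and persist.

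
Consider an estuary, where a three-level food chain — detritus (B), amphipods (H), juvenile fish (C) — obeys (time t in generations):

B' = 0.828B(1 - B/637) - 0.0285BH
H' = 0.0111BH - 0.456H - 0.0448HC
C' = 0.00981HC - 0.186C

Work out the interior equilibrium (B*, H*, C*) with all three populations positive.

B* ≈ 221, H* ≈ 19, C* ≈ 44.6

From dC/dt = 0: 0.00981H* = 0.186, so H* = 19.
From dB/dt = 0: 0.828(1 - B*/637) = 0.0285·19, giving B* = 637·(1 - 0.653) = 221.
From dH/dt = 0: 0.0111·221 - 0.456 = 0.0448C*, so C* = 2/0.0448 = 44.6.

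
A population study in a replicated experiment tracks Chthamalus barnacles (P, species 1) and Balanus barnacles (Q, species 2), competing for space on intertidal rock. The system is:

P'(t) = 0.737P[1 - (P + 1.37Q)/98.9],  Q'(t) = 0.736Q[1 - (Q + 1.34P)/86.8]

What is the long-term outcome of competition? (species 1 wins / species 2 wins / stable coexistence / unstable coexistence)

unstable coexistence (outcome depends on initial conditions)

Compare the nullcline intercepts: K1/α12 = 98.9/1.37 = 72.2 < K2 = 86.8; K2/α21 = 86.8/1.34 = 64.8 < K1 = 98.9.
Since both are reversed, neither can invade when rare; the interior point is a saddle.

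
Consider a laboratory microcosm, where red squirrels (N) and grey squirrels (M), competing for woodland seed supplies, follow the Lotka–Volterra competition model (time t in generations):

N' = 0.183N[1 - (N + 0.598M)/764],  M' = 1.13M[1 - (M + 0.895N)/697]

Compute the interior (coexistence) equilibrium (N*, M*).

Setting both brackets to zero gives the nullclines N + 0.598M = 764 and 0.895N + M = 697.
Substituting M = 697 - 0.895N into the first: N(1 - 0.598·0.895) = 764 - 0.598·697.
So N* = 347/0.465 = 747, and then M* = 697 - 0.895·747 = 28.4.

N* ≈ 747, M* ≈ 28.4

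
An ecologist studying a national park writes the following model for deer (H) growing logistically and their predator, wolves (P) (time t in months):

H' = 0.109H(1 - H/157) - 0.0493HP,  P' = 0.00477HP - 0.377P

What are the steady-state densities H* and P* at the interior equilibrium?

From dP/dt = 0 with P > 0: 0.00477H* = 0.377, so H* = 79.
Substitute into dH/dt = 0: 0.109(1 - 79/157) = 0.0493P*.
The bracket is 0.497, giving P* = 0.0541/0.0493 = 1.1.

H* ≈ 79, P* ≈ 1.1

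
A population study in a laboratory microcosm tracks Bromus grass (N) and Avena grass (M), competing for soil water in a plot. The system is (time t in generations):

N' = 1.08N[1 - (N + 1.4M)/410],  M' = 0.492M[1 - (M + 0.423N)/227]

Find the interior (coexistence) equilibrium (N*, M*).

Setting both brackets to zero gives the nullclines N + 1.4M = 410 and 0.423N + M = 227.
Substituting M = 227 - 0.423N into the first: N(1 - 1.4·0.423) = 410 - 1.4·227.
So N* = 92.2/0.408 = 226, and then M* = 227 - 0.423·226 = 131.

N* ≈ 226, M* ≈ 131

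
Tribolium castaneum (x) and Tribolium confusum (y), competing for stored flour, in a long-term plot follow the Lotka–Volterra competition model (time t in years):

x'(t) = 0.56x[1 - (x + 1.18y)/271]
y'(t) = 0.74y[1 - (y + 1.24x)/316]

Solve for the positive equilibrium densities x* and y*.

x* ≈ 220, y* ≈ 43.3

Setting both brackets to zero gives the nullclines x + 1.18y = 271 and 1.24x + y = 316.
Substituting y = 316 - 1.24x into the first: x(1 - 1.18·1.24) = 271 - 1.18·316.
So x* = -102/-0.463 = 220, and then y* = 316 - 1.24·220 = 43.3.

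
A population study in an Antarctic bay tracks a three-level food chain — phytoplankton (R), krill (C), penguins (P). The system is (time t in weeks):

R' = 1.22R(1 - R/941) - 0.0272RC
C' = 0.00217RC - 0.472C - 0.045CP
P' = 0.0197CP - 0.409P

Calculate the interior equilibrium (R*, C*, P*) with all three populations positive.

From dP/dt = 0: 0.0197C* = 0.409, so C* = 20.8.
From dR/dt = 0: 1.22(1 - R*/941) = 0.0272·20.8, giving R* = 941·(1 - 0.463) = 505.
From dC/dt = 0: 0.00217·505 - 0.472 = 0.045P*, so P* = 0.625/0.045 = 13.9.

R* ≈ 505, C* ≈ 20.8, P* ≈ 13.9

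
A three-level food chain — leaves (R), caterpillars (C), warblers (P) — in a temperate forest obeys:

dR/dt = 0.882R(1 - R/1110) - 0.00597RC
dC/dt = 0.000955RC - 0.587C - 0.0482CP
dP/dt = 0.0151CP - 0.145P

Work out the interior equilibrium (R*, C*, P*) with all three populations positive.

R* ≈ 1040, C* ≈ 9.6, P* ≈ 8.38

From dP/dt = 0: 0.0151C* = 0.145, so C* = 9.6.
From dR/dt = 0: 0.882(1 - R*/1110) = 0.00597·9.6, giving R* = 1110·(1 - 0.065) = 1040.
From dC/dt = 0: 0.000955·1040 - 0.587 = 0.0482P*, so P* = 0.404/0.0482 = 8.38.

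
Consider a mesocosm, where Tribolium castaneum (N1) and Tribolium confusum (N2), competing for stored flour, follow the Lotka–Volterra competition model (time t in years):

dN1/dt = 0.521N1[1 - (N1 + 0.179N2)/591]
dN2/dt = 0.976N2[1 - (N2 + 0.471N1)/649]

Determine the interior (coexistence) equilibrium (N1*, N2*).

Setting both brackets to zero gives the nullclines N1 + 0.179N2 = 591 and 0.471N1 + N2 = 649.
Substituting N2 = 649 - 0.471N1 into the first: N1(1 - 0.179·0.471) = 591 - 0.179·649.
So N1* = 475/0.916 = 519, and then N2* = 649 - 0.471·519 = 405.

N1* ≈ 519, N2* ≈ 405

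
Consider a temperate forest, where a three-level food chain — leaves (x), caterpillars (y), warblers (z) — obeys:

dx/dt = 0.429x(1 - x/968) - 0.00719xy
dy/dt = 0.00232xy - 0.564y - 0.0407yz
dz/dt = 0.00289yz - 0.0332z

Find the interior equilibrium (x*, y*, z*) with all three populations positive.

x* ≈ 782, y* ≈ 11.5, z* ≈ 30.7

From dz/dt = 0: 0.00289y* = 0.0332, so y* = 11.5.
From dx/dt = 0: 0.429(1 - x*/968) = 0.00719·11.5, giving x* = 968·(1 - 0.193) = 782.
From dy/dt = 0: 0.00232·782 - 0.564 = 0.0407z*, so z* = 1.25/0.0407 = 30.7.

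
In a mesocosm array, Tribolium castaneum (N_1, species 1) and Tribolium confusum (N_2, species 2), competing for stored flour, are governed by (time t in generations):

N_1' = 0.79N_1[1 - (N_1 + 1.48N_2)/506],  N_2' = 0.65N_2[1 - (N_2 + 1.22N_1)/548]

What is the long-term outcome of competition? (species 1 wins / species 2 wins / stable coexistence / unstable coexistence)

unstable coexistence (outcome depends on initial conditions)

Compare the nullcline intercepts: K1/α12 = 506/1.48 = 342 < K2 = 548; K2/α21 = 548/1.22 = 449 < K1 = 506.
Since both are reversed, neither can invade when rare; the interior point is a saddle.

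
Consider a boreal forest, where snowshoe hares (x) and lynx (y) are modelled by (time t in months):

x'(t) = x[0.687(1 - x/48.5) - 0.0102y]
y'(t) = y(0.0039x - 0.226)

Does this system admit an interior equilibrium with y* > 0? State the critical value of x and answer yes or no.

Threshold x = 57.9; K < 57.9, so no, the predator goes extinct.

The predator equation gives dy/dt > 0 only when x > 0.226/0.0039 = 57.9.
Without the predator, x → K = 48.5. Since 48.5 < 57.9, the predator cannot invade.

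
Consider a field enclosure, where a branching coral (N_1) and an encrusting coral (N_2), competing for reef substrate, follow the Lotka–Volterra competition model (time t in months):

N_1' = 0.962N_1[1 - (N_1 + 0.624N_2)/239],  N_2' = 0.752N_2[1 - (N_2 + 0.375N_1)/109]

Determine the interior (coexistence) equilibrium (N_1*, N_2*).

N_1* ≈ 223, N_2* ≈ 25.3

Setting both brackets to zero gives the nullclines N_1 + 0.624N_2 = 239 and 0.375N_1 + N_2 = 109.
Substituting N_2 = 109 - 0.375N_1 into the first: N_1(1 - 0.624·0.375) = 239 - 0.624·109.
So N_1* = 171/0.766 = 223, and then N_2* = 109 - 0.375·223 = 25.3.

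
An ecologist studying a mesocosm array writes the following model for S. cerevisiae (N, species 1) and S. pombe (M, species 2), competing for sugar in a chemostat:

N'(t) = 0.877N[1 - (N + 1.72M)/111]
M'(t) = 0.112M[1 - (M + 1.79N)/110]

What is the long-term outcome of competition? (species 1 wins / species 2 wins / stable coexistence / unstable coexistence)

unstable coexistence (outcome depends on initial conditions)

Compare the nullcline intercepts: K1/α12 = 111/1.72 = 64.5 < K2 = 110; K2/α21 = 110/1.79 = 61.5 < K1 = 111.
Since both are reversed, neither can invade when rare; the interior point is a saddle.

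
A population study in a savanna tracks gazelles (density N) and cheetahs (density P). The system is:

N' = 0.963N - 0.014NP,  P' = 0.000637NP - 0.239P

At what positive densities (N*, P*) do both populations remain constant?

Set dP/dt = 0 with P > 0: 0.000637N - 0.239 = 0, so N* = 0.239/0.000637 = 375.
Set dN/dt = 0 with N > 0: 0.963 - 0.014P = 0, so P* = 0.963/0.014 = 68.8.

N* ≈ 375, P* ≈ 68.8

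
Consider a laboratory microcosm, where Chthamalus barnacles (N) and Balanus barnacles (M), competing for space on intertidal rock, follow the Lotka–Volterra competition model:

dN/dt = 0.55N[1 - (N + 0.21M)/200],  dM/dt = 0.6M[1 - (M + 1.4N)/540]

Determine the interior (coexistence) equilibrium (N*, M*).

N* ≈ 123, M* ≈ 368

Setting both brackets to zero gives the nullclines N + 0.21M = 200 and 1.4N + M = 540.
Substituting M = 540 - 1.4N into the first: N(1 - 0.21·1.4) = 200 - 0.21·540.
So N* = 86.6/0.706 = 123, and then M* = 540 - 1.4·123 = 368.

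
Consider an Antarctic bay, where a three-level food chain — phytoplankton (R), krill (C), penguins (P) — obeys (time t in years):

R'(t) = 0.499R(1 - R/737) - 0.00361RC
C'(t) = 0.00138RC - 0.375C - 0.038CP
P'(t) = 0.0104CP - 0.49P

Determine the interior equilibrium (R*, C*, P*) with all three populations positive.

From dP/dt = 0: 0.0104C* = 0.49, so C* = 47.1.
From dR/dt = 0: 0.499(1 - R*/737) = 0.00361·47.1, giving R* = 737·(1 - 0.341) = 486.
From dC/dt = 0: 0.00138·486 - 0.375 = 0.038P*, so P* = 0.295/0.038 = 7.77.

R* ≈ 486, C* ≈ 47.1, P* ≈ 7.77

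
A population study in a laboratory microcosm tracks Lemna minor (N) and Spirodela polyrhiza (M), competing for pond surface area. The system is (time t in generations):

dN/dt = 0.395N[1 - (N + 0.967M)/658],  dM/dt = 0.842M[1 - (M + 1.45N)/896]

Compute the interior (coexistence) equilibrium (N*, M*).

N* ≈ 518, M* ≈ 144

Setting both brackets to zero gives the nullclines N + 0.967M = 658 and 1.45N + M = 896.
Substituting M = 896 - 1.45N into the first: N(1 - 0.967·1.45) = 658 - 0.967·896.
So N* = -208/-0.402 = 518, and then M* = 896 - 1.45·518 = 144.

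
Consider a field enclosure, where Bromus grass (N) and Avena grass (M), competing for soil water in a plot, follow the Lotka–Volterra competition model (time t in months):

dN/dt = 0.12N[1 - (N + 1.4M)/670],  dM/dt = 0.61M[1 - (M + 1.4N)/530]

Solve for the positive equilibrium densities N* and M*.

Setting both brackets to zero gives the nullclines N + 1.4M = 670 and 1.4N + M = 530.
Substituting M = 530 - 1.4N into the first: N(1 - 1.4·1.4) = 670 - 1.4·530.
So N* = -72/-0.96 = 75, and then M* = 530 - 1.4·75 = 425.

N* ≈ 75, M* ≈ 425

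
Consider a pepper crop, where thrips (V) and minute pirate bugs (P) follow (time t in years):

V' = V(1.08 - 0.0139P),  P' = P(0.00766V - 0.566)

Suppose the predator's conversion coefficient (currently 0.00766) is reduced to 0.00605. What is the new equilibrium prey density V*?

V* ≈ 93.6

At the interior fixed point, setting dP/dt = 0 with P > 0 fixes V* = (predator death rate)/(VP coefficient) — independent of the other coefficients.
With the change, V* = 0.566/0.00605 = 93.6; it rises from 73.9.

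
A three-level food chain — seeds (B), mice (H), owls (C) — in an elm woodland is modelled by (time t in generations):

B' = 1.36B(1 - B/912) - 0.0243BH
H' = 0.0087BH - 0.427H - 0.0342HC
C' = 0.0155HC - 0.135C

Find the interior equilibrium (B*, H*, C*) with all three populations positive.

From dC/dt = 0: 0.0155H* = 0.135, so H* = 8.71.
From dB/dt = 0: 1.36(1 - B*/912) = 0.0243·8.71, giving B* = 912·(1 - 0.156) = 770.
From dH/dt = 0: 0.0087·770 - 0.427 = 0.0342C*, so C* = 6.27/0.0342 = 183.

B* ≈ 770, H* ≈ 8.71, C* ≈ 183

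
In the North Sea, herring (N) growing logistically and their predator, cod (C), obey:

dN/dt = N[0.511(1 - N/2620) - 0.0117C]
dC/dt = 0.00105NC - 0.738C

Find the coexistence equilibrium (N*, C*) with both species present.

From dC/dt = 0 with C > 0: 0.00105N* = 0.738, so N* = 703.
Substitute into dN/dt = 0: 0.511(1 - 703/2620) = 0.0117C*.
The bracket is 0.732, giving C* = 0.374/0.0117 = 32.

N* ≈ 703, C* ≈ 32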